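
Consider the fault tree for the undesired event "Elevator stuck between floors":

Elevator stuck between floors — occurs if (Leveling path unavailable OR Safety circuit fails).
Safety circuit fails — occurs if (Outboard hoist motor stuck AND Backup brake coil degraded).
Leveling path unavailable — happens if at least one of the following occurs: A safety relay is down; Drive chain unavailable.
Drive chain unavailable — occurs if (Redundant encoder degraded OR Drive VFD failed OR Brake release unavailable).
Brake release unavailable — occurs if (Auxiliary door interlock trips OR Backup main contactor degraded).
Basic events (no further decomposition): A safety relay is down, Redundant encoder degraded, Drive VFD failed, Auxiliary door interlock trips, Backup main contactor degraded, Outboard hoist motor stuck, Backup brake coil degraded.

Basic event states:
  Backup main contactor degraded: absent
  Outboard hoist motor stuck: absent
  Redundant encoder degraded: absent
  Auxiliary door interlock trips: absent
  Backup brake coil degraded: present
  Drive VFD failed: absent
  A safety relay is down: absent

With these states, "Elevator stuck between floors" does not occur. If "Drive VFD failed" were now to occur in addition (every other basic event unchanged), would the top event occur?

Counterfactual: set "Drive VFD failed" to occurred.
Brake release unavailable [OR]: Auxiliary door interlock trips=not, Backup main contactor degraded=not → no input occurs → does not occur.
Drive chain unavailable [OR]: Redundant encoder degraded=not, Drive VFD failed=occurs, Brake release unavailable=not → at least one input occurs → occurs.
Leveling path unavailable [OR]: A safety relay is down=not, Drive chain unavailable=occurs → at least one input occurs → occurs.
Safety circuit fails [AND]: Outboard hoist motor stuck=not, Backup brake coil degraded=occurs → not all inputs occur → does not occur.
Elevator stuck between floors [OR]: Leveling path unavailable=occurs, Safety circuit fails=not → at least one input occurs → occurs.

Yes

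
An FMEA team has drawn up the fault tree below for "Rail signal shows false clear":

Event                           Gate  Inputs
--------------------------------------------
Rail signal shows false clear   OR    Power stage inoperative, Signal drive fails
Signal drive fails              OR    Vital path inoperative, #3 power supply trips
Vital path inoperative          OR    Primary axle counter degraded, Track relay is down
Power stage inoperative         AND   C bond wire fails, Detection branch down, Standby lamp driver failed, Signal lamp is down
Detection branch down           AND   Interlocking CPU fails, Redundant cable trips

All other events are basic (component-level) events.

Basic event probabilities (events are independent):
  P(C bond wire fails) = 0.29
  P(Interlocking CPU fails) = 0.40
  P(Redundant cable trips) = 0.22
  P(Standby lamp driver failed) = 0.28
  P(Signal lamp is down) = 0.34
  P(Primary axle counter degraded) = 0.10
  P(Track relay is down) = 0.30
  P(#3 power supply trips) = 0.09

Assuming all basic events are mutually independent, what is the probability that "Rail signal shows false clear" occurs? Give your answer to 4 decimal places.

0.4281

P(Detection branch down) [AND] = 0.40 × 0.22 = 0.088000
P(Power stage inoperative) [AND] = 0.29 × 0.088000 × 0.28 × 0.34 = 0.002430
P(Vital path inoperative) [OR] = 1 − (1−0.10) × (1−0.30) = 0.370000
P(Signal drive fails) [OR] = 1 − (1−0.370000) × (1−0.09) = 0.426700
P(Rail signal shows false clear) [OR] = 1 − (1−0.002430) × (1−0.426700) = 0.428093
Rounded to 4 decimal places: P(Rail signal shows false clear) ≈ 0.4281.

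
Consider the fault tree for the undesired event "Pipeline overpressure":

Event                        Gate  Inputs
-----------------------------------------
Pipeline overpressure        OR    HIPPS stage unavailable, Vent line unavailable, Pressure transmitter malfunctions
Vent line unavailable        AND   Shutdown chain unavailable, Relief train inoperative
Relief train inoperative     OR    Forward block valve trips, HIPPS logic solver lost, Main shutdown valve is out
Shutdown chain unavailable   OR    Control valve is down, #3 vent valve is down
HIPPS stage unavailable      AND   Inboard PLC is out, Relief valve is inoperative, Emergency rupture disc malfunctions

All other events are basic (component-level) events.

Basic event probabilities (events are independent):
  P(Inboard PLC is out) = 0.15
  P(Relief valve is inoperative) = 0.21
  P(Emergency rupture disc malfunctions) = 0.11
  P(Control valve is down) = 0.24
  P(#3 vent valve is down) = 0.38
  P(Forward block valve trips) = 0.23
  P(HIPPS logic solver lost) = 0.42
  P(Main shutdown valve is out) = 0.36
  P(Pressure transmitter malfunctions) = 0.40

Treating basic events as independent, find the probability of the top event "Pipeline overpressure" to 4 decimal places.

P(HIPPS stage unavailable) [AND] = 0.15 × 0.21 × 0.11 = 0.003465
P(Shutdown chain unavailable) [OR] = 1 − (1−0.24) × (1−0.38) = 0.528800
P(Relief train inoperative) [OR] = 1 − (1−0.23) × (1−0.42) × (1−0.36) = 0.714176
P(Vent line unavailable) [AND] = 0.528800 × 0.714176 = 0.377656
P(Pipeline overpressure) [OR] = 1 − (1−0.003465) × (1−0.377656) × (1−0.40) = 0.627887
Rounded to 4 decimal places: P(Pipeline overpressure) ≈ 0.6279.

0.6279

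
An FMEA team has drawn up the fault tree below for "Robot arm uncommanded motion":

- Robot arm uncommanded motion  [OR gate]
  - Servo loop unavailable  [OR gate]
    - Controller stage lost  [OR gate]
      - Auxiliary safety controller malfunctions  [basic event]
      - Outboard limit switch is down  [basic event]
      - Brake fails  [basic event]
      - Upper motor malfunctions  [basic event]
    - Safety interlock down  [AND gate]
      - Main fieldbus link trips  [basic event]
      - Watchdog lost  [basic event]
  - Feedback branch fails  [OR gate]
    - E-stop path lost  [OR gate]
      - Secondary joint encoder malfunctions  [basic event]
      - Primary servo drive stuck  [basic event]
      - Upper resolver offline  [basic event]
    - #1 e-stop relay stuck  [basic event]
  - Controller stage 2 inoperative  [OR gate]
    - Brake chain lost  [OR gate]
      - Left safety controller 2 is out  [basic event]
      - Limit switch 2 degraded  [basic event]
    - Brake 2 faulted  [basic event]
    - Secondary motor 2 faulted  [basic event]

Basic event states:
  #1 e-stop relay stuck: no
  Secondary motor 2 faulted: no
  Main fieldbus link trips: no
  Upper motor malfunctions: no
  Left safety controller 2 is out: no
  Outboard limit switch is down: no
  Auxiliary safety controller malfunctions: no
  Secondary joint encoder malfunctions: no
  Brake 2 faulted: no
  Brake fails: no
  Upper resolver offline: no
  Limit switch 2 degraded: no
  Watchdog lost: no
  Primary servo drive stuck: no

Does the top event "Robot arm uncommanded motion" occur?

No

Controller stage lost [OR]: Auxiliary safety controller malfunctions=not, Outboard limit switch is down=not, Brake fails=not, Upper motor malfunctions=not → no input occurs → does not occur.
Safety interlock down [AND]: Main fieldbus link trips=not, Watchdog lost=not → not all inputs occur → does not occur.
Servo loop unavailable [OR]: Controller stage lost=not, Safety interlock down=not → no input occurs → does not occur.
E-stop path lost [OR]: Secondary joint encoder malfunctions=not, Primary servo drive stuck=not, Upper resolver offline=not → no input occurs → does not occur.
Feedback branch fails [OR]: E-stop path lost=not, #1 e-stop relay stuck=not → no input occurs → does not occur.
Brake chain lost [OR]: Left safety controller 2 is out=not, Limit switch 2 degraded=not → no input occurs → does not occur.
Controller stage 2 inoperative [OR]: Brake chain lost=not, Brake 2 faulted=not, Secondary motor 2 faulted=not → no input occurs → does not occur.
Robot arm uncommanded motion [OR]: Servo loop unavailable=not, Feedback branch fails=not, Controller stage 2 inoperative=not → no input occurs → does not occur.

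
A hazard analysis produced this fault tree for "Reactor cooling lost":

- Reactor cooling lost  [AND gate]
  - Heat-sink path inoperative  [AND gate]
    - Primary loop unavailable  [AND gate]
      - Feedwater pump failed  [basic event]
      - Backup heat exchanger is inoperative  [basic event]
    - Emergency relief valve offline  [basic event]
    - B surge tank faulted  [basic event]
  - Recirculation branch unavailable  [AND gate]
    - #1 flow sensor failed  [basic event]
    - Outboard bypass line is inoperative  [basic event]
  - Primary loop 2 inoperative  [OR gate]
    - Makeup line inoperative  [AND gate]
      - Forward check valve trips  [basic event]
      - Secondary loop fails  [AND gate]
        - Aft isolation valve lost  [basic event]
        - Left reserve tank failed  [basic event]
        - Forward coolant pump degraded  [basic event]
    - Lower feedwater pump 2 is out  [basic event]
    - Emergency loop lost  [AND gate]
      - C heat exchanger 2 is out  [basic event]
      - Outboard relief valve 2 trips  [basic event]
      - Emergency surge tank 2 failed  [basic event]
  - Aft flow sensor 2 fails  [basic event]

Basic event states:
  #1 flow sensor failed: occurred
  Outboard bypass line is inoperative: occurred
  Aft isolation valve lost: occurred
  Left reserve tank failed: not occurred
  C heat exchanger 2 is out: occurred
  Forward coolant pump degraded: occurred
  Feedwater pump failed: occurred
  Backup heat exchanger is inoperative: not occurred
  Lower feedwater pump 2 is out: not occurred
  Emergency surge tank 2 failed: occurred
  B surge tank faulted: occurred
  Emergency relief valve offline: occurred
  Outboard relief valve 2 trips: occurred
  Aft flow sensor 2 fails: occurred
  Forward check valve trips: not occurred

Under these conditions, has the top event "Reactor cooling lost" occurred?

No

Primary loop unavailable [AND]: Feedwater pump failed=occurs, Backup heat exchanger is inoperative=not → not all inputs occur → does not occur.
Heat-sink path inoperative [AND]: Primary loop unavailable=not, Emergency relief valve offline=occurs, B surge tank faulted=occurs → not all inputs occur → does not occur.
Recirculation branch unavailable [AND]: #1 flow sensor failed=occurs, Outboard bypass line is inoperative=occurs → all inputs occur → occurs.
Secondary loop fails [AND]: Aft isolation valve lost=occurs, Left reserve tank failed=not, Forward coolant pump degraded=occurs → not all inputs occur → does not occur.
Makeup line inoperative [AND]: Forward check valve trips=not, Secondary loop fails=not → not all inputs occur → does not occur.
Emergency loop lost [AND]: C heat exchanger 2 is out=occurs, Outboard relief valve 2 trips=occurs, Emergency surge tank 2 failed=occurs → all inputs occur → occurs.
Primary loop 2 inoperative [OR]: Makeup line inoperative=not, Lower feedwater pump 2 is out=not, Emergency loop lost=occurs → at least one input occurs → occurs.
Reactor cooling lost [AND]: Heat-sink path inoperative=not, Recirculation branch unavailable=occurs, Primary loop 2 inoperative=occurs, Aft flow sensor 2 fails=occurs → not all inputs occur → does not occur.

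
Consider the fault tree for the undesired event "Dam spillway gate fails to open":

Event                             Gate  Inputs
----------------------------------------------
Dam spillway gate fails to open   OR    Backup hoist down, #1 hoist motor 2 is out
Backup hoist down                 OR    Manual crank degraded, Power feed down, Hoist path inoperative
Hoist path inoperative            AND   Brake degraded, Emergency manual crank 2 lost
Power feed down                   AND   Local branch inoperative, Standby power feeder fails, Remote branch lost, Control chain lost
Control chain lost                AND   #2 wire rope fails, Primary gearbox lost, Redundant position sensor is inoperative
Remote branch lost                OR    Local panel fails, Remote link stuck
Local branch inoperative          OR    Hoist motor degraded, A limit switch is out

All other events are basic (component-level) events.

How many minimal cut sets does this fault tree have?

Local branch inoperative [OR]: union of children's cut sets → 2 cut set(s).
Remote branch lost [OR]: union of children's cut sets → 2 cut set(s).
Control chain lost [AND]: one cut set from each child combined → 1 × 1 × 1 = 1 cut set(s).
Power feed down [AND]: one cut set from each child combined → 2 × 1 × 2 × 1 = 4 cut set(s).
Hoist path inoperative [AND]: one cut set from each child combined → 1 × 1 = 1 cut set(s).
Backup hoist down [OR]: union of children's cut sets → 6 cut set(s).
Dam spillway gate fails to open [OR]: union of children's cut sets → 7 cut set(s).
Minimal cut sets: {Manual crank degraded}; {#2 wire rope fails, Hoist motor degraded, Local panel fails, Primary gearbox lost, Redundant position sensor is inoperative, Standby power feeder fails}; {#2 wire rope fails, Hoist motor degraded, Primary gearbox lost, Redundant position sensor is inoperative, Remote link stuck, Standby power feeder fails}; {#2 wire rope fails, A limit switch is out, Local panel fails, Primary gearbox lost, Redundant position sensor is inoperative, Standby power feeder fails}; {#2 wire rope fails, A limit switch is out, Primary gearbox lost, Redundant position sensor is inoperative, Remote link stuck, Standby power feeder fails}; {Brake degraded, Emergency manual crank 2 lost}; {#1 hoist motor 2 is out}.

7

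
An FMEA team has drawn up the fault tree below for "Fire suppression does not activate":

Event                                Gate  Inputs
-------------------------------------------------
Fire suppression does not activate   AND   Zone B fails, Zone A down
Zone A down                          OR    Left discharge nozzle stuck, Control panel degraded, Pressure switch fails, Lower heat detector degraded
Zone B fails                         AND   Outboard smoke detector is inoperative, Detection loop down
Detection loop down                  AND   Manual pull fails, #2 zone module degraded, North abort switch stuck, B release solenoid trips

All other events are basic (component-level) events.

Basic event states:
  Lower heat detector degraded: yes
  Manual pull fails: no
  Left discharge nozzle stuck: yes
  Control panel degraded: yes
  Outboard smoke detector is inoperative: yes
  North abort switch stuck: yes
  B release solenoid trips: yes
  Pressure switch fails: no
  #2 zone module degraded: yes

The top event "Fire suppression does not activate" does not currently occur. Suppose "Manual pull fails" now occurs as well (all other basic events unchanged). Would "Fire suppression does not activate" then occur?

Counterfactual: set "Manual pull fails" to occurred.
Detection loop down [AND]: Manual pull fails=occurs, #2 zone module degraded=occurs, North abort switch stuck=occurs, B release solenoid trips=occurs → all inputs occur → occurs.
Zone B fails [AND]: Outboard smoke detector is inoperative=occurs, Detection loop down=occurs → all inputs occur → occurs.
Zone A down [OR]: Left discharge nozzle stuck=occurs, Control panel degraded=occurs, Pressure switch fails=not, Lower heat detector degraded=occurs → at least one input occurs → occurs.
Fire suppression does not activate [AND]: Zone B fails=occurs, Zone A down=occurs → all inputs occur → occurs.

Yes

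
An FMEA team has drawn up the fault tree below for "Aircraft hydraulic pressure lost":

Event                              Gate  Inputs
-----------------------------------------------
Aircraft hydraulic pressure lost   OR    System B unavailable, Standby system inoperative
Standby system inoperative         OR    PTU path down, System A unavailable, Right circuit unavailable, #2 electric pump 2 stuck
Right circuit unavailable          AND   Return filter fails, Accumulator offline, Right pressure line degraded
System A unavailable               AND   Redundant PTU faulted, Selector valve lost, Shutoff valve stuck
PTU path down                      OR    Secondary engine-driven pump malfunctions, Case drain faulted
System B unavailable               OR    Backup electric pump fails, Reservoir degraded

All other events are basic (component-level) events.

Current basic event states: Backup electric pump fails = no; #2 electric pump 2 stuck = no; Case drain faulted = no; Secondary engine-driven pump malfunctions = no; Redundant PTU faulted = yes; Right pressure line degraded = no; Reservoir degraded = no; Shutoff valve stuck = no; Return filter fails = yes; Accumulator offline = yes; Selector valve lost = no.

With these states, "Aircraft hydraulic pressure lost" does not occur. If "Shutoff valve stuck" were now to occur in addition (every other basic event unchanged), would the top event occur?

Counterfactual: set "Shutoff valve stuck" to occurred.
System B unavailable [OR]: Backup electric pump fails=not, Reservoir degraded=not → no input occurs → does not occur.
PTU path down [OR]: Secondary engine-driven pump malfunctions=not, Case drain faulted=not → no input occurs → does not occur.
System A unavailable [AND]: Redundant PTU faulted=occurs, Selector valve lost=not, Shutoff valve stuck=occurs → not all inputs occur → does not occur.
Right circuit unavailable [AND]: Return filter fails=occurs, Accumulator offline=occurs, Right pressure line degraded=not → not all inputs occur → does not occur.
Standby system inoperative [OR]: PTU path down=not, System A unavailable=not, Right circuit unavailable=not, #2 electric pump 2 stuck=not → no input occurs → does not occur.
Aircraft hydraulic pressure lost [OR]: System B unavailable=not, Standby system inoperative=not → no input occurs → does not occur.

No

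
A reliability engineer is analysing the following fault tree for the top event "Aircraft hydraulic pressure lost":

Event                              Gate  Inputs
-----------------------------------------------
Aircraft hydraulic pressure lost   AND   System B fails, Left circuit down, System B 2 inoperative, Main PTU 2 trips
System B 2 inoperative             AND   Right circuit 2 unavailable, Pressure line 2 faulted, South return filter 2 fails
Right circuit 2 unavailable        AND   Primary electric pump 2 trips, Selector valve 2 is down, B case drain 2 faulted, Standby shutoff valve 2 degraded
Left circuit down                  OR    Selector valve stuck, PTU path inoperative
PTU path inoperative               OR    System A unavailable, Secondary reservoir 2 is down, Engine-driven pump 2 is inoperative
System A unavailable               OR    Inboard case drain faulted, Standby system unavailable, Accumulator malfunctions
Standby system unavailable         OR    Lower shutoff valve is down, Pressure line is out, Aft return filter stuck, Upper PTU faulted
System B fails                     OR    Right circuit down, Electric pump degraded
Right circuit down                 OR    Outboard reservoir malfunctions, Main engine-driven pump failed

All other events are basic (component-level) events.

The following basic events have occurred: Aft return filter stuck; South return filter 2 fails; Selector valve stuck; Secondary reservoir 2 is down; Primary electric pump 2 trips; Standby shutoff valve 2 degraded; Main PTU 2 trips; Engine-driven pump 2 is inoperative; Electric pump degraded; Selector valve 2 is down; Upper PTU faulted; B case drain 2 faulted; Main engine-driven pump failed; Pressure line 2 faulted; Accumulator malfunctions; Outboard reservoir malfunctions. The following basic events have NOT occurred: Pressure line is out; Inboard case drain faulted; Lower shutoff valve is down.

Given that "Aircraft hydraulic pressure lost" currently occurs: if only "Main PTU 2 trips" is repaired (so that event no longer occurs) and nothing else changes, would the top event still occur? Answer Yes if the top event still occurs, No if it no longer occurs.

Counterfactual: set "Main PTU 2 trips" to not occurred.
Right circuit down [OR]: Outboard reservoir malfunctions=occurs, Main engine-driven pump failed=occurs → at least one input occurs → occurs.
System B fails [OR]: Right circuit down=occurs, Electric pump degraded=occurs → at least one input occurs → occurs.
Standby system unavailable [OR]: Lower shutoff valve is down=not, Pressure line is out=not, Aft return filter stuck=occurs, Upper PTU faulted=occurs → at least one input occurs → occurs.
System A unavailable [OR]: Inboard case drain faulted=not, Standby system unavailable=occurs, Accumulator malfunctions=occurs → at least one input occurs → occurs.
PTU path inoperative [OR]: System A unavailable=occurs, Secondary reservoir 2 is down=occurs, Engine-driven pump 2 is inoperative=occurs → at least one input occurs → occurs.
Left circuit down [OR]: Selector valve stuck=occurs, PTU path inoperative=occurs → at least one input occurs → occurs.
Right circuit 2 unavailable [AND]: Primary electric pump 2 trips=occurs, Selector valve 2 is down=occurs, B case drain 2 faulted=occurs, Standby shutoff valve 2 degraded=occurs → all inputs occur → occurs.
System B 2 inoperative [AND]: Right circuit 2 unavailable=occurs, Pressure line 2 faulted=occurs, South return filter 2 fails=occurs → all inputs occur → occurs.
Aircraft hydraulic pressure lost [AND]: System B fails=occurs, Left circuit down=occurs, System B 2 inoperative=occurs, Main PTU 2 trips=not → not all inputs occur → does not occur.

No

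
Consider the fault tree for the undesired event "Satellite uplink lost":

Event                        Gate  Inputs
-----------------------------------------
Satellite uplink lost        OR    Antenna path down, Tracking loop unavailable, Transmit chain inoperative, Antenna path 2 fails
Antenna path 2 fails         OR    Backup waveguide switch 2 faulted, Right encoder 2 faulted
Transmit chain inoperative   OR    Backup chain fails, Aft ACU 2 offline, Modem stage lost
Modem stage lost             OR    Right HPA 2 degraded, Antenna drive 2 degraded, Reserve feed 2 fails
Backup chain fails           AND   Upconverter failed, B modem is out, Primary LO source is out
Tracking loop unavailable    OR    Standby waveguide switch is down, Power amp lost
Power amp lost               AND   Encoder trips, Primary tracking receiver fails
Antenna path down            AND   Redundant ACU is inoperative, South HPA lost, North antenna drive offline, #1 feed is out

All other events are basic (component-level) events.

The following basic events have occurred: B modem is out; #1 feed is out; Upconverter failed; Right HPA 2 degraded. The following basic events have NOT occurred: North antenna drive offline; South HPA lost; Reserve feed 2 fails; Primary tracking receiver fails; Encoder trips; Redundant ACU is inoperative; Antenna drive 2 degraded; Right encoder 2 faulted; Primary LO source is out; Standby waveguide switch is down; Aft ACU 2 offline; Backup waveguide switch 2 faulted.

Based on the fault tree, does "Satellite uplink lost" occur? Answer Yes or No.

Antenna path down [AND]: Redundant ACU is inoperative=not, South HPA lost=not, North antenna drive offline=not, #1 feed is out=occurs → not all inputs occur → does not occur.
Power amp lost [AND]: Encoder trips=not, Primary tracking receiver fails=not → not all inputs occur → does not occur.
Tracking loop unavailable [OR]: Standby waveguide switch is down=not, Power amp lost=not → no input occurs → does not occur.
Backup chain fails [AND]: Upconverter failed=occurs, B modem is out=occurs, Primary LO source is out=not → not all inputs occur → does not occur.
Modem stage lost [OR]: Right HPA 2 degraded=occurs, Antenna drive 2 degraded=not, Reserve feed 2 fails=not → at least one input occurs → occurs.
Transmit chain inoperative [OR]: Backup chain fails=not, Aft ACU 2 offline=not, Modem stage lost=occurs → at least one input occurs → occurs.
Antenna path 2 fails [OR]: Backup waveguide switch 2 faulted=not, Right encoder 2 faulted=not → no input occurs → does not occur.
Satellite uplink lost [OR]: Antenna path down=not, Tracking loop unavailable=not, Transmit chain inoperative=occurs, Antenna path 2 fails=not → at least one input occurs → occurs.

Yes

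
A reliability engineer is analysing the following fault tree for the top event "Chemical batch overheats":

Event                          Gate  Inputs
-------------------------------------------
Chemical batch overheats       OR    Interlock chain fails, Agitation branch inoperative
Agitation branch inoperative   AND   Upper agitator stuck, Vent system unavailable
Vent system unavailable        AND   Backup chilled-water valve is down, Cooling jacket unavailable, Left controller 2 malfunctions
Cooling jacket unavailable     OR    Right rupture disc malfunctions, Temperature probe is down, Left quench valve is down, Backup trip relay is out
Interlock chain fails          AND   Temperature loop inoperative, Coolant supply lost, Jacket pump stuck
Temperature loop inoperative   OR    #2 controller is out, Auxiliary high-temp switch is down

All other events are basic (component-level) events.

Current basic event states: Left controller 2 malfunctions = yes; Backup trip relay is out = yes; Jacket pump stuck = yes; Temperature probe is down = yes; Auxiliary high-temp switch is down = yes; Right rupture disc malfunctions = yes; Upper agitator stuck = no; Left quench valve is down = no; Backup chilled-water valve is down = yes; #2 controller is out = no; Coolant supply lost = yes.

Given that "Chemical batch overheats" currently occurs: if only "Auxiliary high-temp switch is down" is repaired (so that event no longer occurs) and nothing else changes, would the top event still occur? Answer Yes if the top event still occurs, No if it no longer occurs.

No

Counterfactual: set "Auxiliary high-temp switch is down" to not occurred.
Temperature loop inoperative [OR]: #2 controller is out=not, Auxiliary high-temp switch is down=not → no input occurs → does not occur.
Interlock chain fails [AND]: Temperature loop inoperative=not, Coolant supply lost=occurs, Jacket pump stuck=occurs → not all inputs occur → does not occur.
Cooling jacket unavailable [OR]: Right rupture disc malfunctions=occurs, Temperature probe is down=occurs, Left quench valve is down=not, Backup trip relay is out=occurs → at least one input occurs → occurs.
Vent system unavailable [AND]: Backup chilled-water valve is down=occurs, Cooling jacket unavailable=occurs, Left controller 2 malfunctions=occurs → all inputs occur → occurs.
Agitation branch inoperative [AND]: Upper agitator stuck=not, Vent system unavailable=occurs → not all inputs occur → does not occur.
Chemical batch overheats [OR]: Interlock chain fails=not, Agitation branch inoperative=not → no input occurs → does not occur.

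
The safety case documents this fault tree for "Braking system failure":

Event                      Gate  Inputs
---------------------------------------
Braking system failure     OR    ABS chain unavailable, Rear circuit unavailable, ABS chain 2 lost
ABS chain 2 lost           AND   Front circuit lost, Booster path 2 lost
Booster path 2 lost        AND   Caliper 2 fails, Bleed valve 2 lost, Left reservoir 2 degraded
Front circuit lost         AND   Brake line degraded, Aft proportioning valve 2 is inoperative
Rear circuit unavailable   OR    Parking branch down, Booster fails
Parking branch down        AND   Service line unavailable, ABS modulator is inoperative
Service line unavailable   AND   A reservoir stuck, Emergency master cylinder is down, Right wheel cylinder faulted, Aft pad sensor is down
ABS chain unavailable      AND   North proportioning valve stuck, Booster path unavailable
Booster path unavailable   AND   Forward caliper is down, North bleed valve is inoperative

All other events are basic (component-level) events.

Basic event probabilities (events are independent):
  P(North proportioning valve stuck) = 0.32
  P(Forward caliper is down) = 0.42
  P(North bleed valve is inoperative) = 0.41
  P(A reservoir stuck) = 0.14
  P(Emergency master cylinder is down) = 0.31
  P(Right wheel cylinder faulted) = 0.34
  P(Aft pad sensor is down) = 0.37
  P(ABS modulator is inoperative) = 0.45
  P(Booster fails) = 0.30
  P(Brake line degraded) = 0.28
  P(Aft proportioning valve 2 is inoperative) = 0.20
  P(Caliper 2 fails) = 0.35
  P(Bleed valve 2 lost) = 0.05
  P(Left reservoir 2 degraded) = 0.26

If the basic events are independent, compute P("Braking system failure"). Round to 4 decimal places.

P(Booster path unavailable) [AND] = 0.42 × 0.41 = 0.172200
P(ABS chain unavailable) [AND] = 0.32 × 0.172200 = 0.055104
P(Service line unavailable) [AND] = 0.14 × 0.31 × 0.34 × 0.37 = 0.005460
P(Parking branch down) [AND] = 0.005460 × 0.45 = 0.002457
P(Rear circuit unavailable) [OR] = 1 − (1−0.002457) × (1−0.30) = 0.301720
P(Front circuit lost) [AND] = 0.28 × 0.20 = 0.056000
P(Booster path 2 lost) [AND] = 0.35 × 0.05 × 0.26 = 0.004550
P(ABS chain 2 lost) [AND] = 0.056000 × 0.004550 = 0.000255
P(Braking system failure) [OR] = 1 − (1−0.055104) × (1−0.301720) × (1−0.000255) = 0.340366
Rounded to 4 decimal places: P(Braking system failure) ≈ 0.3404.

0.3404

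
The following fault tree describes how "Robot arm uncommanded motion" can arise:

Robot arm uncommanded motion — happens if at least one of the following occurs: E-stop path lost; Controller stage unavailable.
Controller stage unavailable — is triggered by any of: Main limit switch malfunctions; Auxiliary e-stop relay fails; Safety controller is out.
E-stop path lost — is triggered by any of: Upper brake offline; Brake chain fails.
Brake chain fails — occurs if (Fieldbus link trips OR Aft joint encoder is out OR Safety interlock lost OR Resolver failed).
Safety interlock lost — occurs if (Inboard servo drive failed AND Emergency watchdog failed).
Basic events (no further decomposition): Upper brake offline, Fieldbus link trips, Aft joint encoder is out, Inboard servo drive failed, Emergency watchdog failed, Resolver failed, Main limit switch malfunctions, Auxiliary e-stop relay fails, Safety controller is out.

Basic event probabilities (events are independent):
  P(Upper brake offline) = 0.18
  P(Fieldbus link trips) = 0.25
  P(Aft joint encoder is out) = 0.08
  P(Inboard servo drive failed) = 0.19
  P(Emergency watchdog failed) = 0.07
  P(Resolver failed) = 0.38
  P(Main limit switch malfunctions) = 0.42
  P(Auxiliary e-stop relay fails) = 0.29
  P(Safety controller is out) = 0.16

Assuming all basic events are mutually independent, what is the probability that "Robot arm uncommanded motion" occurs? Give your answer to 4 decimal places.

P(Safety interlock lost) [AND] = 0.19 × 0.07 = 0.013300
P(Brake chain fails) [OR] = 1 − (1−0.25) × (1−0.08) × (1−0.013300) × (1−0.38) = 0.577890
P(E-stop path lost) [OR] = 1 − (1−0.18) × (1−0.577890) = 0.653870
P(Controller stage unavailable) [OR] = 1 − (1−0.42) × (1−0.29) × (1−0.16) = 0.654088
P(Robot arm uncommanded motion) [OR] = 1 − (1−0.653870) × (1−0.654088) = 0.880269
Rounded to 4 decimal places: P(Robot arm uncommanded motion) ≈ 0.8803.

0.8803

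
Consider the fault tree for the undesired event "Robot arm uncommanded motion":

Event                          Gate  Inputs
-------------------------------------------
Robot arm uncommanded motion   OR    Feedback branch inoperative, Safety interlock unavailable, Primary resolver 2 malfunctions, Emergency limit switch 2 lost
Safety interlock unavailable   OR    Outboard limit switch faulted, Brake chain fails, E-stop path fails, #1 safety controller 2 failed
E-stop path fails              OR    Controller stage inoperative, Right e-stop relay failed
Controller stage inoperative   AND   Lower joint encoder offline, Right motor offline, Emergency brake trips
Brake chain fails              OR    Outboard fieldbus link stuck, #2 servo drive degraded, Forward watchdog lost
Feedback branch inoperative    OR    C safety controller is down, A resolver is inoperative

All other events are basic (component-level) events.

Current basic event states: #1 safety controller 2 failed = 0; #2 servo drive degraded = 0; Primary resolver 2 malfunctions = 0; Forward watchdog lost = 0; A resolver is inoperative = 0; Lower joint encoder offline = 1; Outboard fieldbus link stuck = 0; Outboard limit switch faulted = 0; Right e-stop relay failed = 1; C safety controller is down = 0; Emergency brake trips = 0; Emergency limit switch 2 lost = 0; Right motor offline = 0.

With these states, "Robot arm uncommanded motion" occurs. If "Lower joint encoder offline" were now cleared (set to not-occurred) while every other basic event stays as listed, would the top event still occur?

Yes

Counterfactual: set "Lower joint encoder offline" to not occurred.
Feedback branch inoperative [OR]: C safety controller is down=not, A resolver is inoperative=not → no input occurs → does not occur.
Brake chain fails [OR]: Outboard fieldbus link stuck=not, #2 servo drive degraded=not, Forward watchdog lost=not → no input occurs → does not occur.
Controller stage inoperative [AND]: Lower joint encoder offline=not, Right motor offline=not, Emergency brake trips=not → not all inputs occur → does not occur.
E-stop path fails [OR]: Controller stage inoperative=not, Right e-stop relay failed=occurs → at least one input occurs → occurs.
Safety interlock unavailable [OR]: Outboard limit switch faulted=not, Brake chain fails=not, E-stop path fails=occurs, #1 safety controller 2 failed=not → at least one input occurs → occurs.
Robot arm uncommanded motion [OR]: Feedback branch inoperative=not, Safety interlock unavailable=occurs, Primary resolver 2 malfunctions=not, Emergency limit switch 2 lost=not → at least one input occurs → occurs.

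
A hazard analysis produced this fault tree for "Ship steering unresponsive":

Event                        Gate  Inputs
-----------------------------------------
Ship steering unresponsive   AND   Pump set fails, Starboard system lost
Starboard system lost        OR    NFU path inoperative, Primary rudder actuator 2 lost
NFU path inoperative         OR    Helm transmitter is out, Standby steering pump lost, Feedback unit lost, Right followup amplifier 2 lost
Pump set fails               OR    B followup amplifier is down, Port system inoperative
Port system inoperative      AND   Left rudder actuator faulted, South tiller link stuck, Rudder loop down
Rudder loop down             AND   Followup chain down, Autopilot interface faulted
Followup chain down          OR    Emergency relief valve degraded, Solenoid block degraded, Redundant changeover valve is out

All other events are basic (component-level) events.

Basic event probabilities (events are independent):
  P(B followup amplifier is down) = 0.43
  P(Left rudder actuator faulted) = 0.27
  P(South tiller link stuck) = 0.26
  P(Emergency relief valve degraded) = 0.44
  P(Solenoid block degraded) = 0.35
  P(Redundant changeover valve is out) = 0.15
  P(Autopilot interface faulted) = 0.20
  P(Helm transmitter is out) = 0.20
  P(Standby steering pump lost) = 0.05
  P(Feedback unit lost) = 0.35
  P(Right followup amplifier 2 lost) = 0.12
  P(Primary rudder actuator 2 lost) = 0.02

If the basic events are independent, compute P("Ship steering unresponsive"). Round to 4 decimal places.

0.2500

P(Followup chain down) [OR] = 1 − (1−0.44) × (1−0.35) × (1−0.15) = 0.690600
P(Rudder loop down) [AND] = 0.690600 × 0.20 = 0.138120
P(Port system inoperative) [AND] = 0.27 × 0.26 × 0.138120 = 0.009696
P(Pump set fails) [OR] = 1 − (1−0.43) × (1−0.009696) = 0.435527
P(NFU path inoperative) [OR] = 1 − (1−0.20) × (1−0.05) × (1−0.35) × (1−0.12) = 0.565280
P(Starboard system lost) [OR] = 1 − (1−0.565280) × (1−0.02) = 0.573974
P(Ship steering unresponsive) [AND] = 0.435527 × 0.573974 = 0.249981
Rounded to 4 decimal places: P(Ship steering unresponsive) ≈ 0.2500.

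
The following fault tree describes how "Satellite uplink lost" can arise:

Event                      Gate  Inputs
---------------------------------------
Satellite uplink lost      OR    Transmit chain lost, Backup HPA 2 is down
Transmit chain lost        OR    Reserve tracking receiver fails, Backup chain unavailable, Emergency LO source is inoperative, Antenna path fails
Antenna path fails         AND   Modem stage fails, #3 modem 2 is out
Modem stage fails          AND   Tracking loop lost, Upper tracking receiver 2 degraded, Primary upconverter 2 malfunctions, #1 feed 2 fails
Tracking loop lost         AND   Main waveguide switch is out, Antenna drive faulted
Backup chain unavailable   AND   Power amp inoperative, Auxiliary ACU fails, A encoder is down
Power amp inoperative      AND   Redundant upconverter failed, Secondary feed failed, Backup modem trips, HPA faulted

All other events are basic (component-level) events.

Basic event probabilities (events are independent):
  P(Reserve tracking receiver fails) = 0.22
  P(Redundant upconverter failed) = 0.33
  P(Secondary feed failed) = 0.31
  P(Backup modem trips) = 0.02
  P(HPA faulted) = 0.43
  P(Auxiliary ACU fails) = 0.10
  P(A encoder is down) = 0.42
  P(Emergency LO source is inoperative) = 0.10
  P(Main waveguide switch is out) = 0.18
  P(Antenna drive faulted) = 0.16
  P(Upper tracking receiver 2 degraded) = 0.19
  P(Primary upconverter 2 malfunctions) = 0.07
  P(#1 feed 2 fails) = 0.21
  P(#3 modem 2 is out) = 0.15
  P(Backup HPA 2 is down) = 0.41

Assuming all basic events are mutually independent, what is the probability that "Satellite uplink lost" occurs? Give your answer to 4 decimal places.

0.5858

P(Power amp inoperative) [AND] = 0.33 × 0.31 × 0.02 × 0.43 = 0.000880
P(Backup chain unavailable) [AND] = 0.000880 × 0.10 × 0.42 = 0.000037
P(Tracking loop lost) [AND] = 0.18 × 0.16 = 0.028800
P(Modem stage fails) [AND] = 0.028800 × 0.19 × 0.07 × 0.21 = 0.000080
P(Antenna path fails) [AND] = 0.000080 × 0.15 = 0.000012
P(Transmit chain lost) [OR] = 1 − (1−0.22) × (1−0.000037) × (1−0.10) × (1−0.000012) = 0.298034
P(Satellite uplink lost) [OR] = 1 − (1−0.298034) × (1−0.41) = 0.585840
Rounded to 4 decimal places: P(Satellite uplink lost) ≈ 0.5858.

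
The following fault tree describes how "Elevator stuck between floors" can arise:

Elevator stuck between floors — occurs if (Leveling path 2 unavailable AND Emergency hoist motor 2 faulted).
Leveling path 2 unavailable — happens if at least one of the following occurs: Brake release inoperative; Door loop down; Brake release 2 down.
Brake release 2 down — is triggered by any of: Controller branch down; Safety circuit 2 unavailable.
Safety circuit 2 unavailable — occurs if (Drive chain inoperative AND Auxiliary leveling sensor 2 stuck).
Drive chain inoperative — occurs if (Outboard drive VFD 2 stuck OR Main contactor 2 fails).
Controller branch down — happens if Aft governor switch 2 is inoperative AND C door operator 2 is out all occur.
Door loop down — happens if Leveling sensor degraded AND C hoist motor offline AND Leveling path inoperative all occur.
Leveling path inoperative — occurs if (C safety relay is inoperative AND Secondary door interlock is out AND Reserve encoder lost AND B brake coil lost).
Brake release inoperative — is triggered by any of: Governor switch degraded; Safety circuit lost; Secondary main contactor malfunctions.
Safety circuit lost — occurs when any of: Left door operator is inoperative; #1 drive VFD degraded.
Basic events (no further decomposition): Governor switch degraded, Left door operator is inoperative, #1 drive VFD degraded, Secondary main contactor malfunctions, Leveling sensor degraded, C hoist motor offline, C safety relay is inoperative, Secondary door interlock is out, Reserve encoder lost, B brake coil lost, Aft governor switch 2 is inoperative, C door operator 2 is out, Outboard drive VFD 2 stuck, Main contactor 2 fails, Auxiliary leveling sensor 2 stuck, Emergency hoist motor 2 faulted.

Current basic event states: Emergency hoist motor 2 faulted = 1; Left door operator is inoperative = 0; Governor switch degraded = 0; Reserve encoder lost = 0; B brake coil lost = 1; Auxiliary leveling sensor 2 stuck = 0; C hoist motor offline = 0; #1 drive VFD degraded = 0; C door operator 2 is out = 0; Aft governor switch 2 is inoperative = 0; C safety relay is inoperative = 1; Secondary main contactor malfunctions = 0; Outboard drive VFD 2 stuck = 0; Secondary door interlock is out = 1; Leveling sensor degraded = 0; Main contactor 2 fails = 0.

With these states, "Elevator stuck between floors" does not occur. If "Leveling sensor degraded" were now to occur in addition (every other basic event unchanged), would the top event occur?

Counterfactual: set "Leveling sensor degraded" to occurred.
Safety circuit lost [OR]: Left door operator is inoperative=not, #1 drive VFD degraded=not → no input occurs → does not occur.
Brake release inoperative [OR]: Governor switch degraded=not, Safety circuit lost=not, Secondary main contactor malfunctions=not → no input occurs → does not occur.
Leveling path inoperative [AND]: C safety relay is inoperative=occurs, Secondary door interlock is out=occurs, Reserve encoder lost=not, B brake coil lost=occurs → not all inputs occur → does not occur.
Door loop down [AND]: Leveling sensor degraded=occurs, C hoist motor offline=not, Leveling path inoperative=not → not all inputs occur → does not occur.
Controller branch down [AND]: Aft governor switch 2 is inoperative=not, C door operator 2 is out=not → not all inputs occur → does not occur.
Drive chain inoperative [OR]: Outboard drive VFD 2 stuck=not, Main contactor 2 fails=not → no input occurs → does not occur.
Safety circuit 2 unavailable [AND]: Drive chain inoperative=not, Auxiliary leveling sensor 2 stuck=not → not all inputs occur → does not occur.
Brake release 2 down [OR]: Controller branch down=not, Safety circuit 2 unavailable=not → no input occurs → does not occur.
Leveling path 2 unavailable [OR]: Brake release inoperative=not, Door loop down=not, Brake release 2 down=not → no input occurs → does not occur.
Elevator stuck between floors [AND]: Leveling path 2 unavailable=not, Emergency hoist motor 2 faulted=occurs → not all inputs occur → does not occur.

No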